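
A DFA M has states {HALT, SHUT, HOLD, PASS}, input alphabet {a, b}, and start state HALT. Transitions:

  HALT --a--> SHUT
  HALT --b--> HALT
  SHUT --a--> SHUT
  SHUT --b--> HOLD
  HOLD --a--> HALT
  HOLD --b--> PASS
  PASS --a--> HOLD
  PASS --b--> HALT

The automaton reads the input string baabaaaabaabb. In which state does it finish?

HALT → HALT → SHUT → SHUT → HOLD → HALT → SHUT → SHUT → SHUT → HOLD → HALT → SHUT → HOLD → PASS

PASS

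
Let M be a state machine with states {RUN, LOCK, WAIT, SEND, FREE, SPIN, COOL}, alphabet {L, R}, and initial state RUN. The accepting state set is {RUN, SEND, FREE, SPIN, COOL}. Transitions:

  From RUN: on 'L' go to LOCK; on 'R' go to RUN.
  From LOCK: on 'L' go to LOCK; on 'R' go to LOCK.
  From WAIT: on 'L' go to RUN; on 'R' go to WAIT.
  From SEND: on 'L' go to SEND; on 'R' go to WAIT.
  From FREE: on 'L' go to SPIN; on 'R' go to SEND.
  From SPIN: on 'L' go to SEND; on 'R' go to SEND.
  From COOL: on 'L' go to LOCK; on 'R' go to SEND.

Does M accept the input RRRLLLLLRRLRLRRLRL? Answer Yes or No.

RUN → RUN → RUN → RUN → LOCK → LOCK → LOCK → LOCK → LOCK → LOCK → LOCK → LOCK → LOCK → LOCK → LOCK → LOCK → LOCK → LOCK → LOCK
End state LOCK is not accepting.

No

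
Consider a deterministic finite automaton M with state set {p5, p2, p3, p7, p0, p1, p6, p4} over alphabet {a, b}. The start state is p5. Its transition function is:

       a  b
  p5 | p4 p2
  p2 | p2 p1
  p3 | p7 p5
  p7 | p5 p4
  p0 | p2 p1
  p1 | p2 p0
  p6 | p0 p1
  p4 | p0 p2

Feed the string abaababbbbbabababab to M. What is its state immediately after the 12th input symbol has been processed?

start at p5
read 'a': p5 → p4
read 'b': p4 → p2
read 'a': p2 → p2
read 'a': p2 → p2
read 'b': p2 → p1
read 'a': p1 → p2
read 'b': p2 → p1
read 'b': p1 → p0
read 'b': p0 → p1
read 'b': p1 → p0
read 'b': p0 → p1
read 'a': p1 → p2
After 12 symbols: p2.

p2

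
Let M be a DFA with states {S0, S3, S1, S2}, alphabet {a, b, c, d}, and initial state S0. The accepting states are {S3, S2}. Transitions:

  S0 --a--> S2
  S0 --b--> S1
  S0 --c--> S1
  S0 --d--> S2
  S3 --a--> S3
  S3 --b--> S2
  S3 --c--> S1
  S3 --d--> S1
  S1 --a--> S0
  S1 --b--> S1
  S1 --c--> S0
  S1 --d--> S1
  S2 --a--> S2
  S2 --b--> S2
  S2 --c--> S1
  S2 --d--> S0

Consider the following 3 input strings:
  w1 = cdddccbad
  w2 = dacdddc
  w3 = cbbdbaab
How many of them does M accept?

w1: S0 → S1 → S1 → S1 → S1 → S0 → S1 → S1 → S0 → S2  → end S2, accepted
w2: S0 → S2 → S2 → S1 → S1 → S1 → S1 → S0  → end S0, rejected
w3: S0 → S1 → S1 → S1 → S1 → S1 → S0 → S2 → S2  → end S2, accepted

2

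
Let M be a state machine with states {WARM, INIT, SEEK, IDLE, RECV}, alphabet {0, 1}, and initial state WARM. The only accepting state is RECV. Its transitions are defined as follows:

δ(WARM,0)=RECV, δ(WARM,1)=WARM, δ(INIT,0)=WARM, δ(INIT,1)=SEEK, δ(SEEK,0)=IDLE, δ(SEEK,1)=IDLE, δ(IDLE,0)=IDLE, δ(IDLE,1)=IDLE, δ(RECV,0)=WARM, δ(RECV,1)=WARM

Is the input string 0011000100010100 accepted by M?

start at WARM
read '0': WARM → RECV
read '0': RECV → WARM
read '1': WARM → WARM
read '1': WARM → WARM
read '0': WARM → RECV
read '0': RECV → WARM
read '0': WARM → RECV
read '1': RECV → WARM
read '0': WARM → RECV
read '0': RECV → WARM
read '0': WARM → RECV
read '1': RECV → WARM
read '0': WARM → RECV
read '1': RECV → WARM
read '0': WARM → RECV
read '0': RECV → WARM
End state WARM is not accepting.

No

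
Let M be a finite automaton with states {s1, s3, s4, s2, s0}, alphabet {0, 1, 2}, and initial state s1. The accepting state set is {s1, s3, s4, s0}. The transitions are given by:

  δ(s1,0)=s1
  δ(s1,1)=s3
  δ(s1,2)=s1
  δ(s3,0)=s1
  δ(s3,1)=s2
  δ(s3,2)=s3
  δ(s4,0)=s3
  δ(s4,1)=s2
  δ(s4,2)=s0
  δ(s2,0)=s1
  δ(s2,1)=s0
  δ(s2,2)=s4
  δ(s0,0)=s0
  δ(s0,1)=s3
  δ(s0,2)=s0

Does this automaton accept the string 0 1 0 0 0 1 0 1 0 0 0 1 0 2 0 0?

start at s1
read '0': s1 → s1
read '1': s1 → s3
read '0': s3 → s1
read '0': s1 → s1
read '0': s1 → s1
read '1': s1 → s3
read '0': s3 → s1
read '1': s1 → s3
read '0': s3 → s1
read '0': s1 → s1
read '0': s1 → s1
read '1': s1 → s3
read '0': s3 → s1
read '2': s1 → s1
read '0': s1 → s1
read '0': s1 → s1
End state s1 is accepting.

Yes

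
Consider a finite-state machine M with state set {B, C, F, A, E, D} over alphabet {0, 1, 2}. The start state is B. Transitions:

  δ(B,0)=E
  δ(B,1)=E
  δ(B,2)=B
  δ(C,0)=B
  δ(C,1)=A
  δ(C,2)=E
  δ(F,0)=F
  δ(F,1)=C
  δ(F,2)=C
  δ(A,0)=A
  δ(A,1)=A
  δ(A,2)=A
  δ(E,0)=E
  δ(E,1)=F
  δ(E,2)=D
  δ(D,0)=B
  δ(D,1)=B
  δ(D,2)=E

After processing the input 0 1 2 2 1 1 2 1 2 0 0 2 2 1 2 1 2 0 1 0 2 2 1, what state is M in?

A

Trace: B -0-> E -1-> F -2-> C -2-> E -1-> F -1-> C -2-> E -1-> F -2-> C -0-> B -0-> E -2-> D -2-> E -1-> F -2-> C -1-> A -2-> A -0-> A -1-> A -0-> A -2-> A -2-> A -1-> A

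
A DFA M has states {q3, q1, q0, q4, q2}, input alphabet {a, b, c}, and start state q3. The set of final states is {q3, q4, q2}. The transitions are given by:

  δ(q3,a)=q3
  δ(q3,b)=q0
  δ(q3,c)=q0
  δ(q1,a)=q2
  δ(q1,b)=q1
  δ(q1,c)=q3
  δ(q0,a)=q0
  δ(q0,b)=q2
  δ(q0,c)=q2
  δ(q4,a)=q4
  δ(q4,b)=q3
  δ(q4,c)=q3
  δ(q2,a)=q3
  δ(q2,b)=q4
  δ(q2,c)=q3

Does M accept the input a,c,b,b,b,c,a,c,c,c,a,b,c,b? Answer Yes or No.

start at q3
read 'a': q3 → q3
read 'c': q3 → q0
read 'b': q0 → q2
read 'b': q2 → q4
read 'b': q4 → q3
read 'c': q3 → q0
read 'a': q0 → q0
read 'c': q0 → q2
read 'c': q2 → q3
read 'c': q3 → q0
read 'a': q0 → q0
read 'b': q0 → q2
read 'c': q2 → q3
read 'b': q3 → q0
End state q0 is not accepting.

No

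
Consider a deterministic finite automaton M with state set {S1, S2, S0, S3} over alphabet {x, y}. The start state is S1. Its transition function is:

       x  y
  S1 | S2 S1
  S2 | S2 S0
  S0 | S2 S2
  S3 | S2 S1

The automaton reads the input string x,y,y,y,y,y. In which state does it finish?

start at S1
read 'x': S1 → S2
read 'y': S2 → S0
read 'y': S0 → S2
read 'y': S2 → S0
read 'y': S0 → S2
read 'y': S2 → S0

S0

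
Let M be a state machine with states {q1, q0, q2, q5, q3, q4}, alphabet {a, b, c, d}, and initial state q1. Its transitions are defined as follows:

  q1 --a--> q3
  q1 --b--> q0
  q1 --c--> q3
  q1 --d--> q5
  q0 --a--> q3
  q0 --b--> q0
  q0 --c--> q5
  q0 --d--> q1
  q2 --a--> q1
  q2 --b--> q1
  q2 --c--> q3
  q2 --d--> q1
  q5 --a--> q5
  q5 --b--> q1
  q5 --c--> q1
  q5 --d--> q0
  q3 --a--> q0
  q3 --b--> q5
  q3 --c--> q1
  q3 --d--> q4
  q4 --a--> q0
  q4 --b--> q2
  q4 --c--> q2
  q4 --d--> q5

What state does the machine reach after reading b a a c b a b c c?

q3

q1 → q0 → q3 → q0 → q5 → q1 → q3 → q5 → q1 → q3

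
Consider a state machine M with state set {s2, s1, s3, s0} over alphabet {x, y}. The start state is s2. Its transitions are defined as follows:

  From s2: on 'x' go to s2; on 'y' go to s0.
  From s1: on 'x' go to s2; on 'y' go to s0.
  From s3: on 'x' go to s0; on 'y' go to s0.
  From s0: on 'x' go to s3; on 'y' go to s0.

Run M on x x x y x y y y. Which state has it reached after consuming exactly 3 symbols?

start at s2
read 'x': s2 → s2
read 'x': s2 → s2
read 'x': s2 → s2
After 3 symbols: s2.

s2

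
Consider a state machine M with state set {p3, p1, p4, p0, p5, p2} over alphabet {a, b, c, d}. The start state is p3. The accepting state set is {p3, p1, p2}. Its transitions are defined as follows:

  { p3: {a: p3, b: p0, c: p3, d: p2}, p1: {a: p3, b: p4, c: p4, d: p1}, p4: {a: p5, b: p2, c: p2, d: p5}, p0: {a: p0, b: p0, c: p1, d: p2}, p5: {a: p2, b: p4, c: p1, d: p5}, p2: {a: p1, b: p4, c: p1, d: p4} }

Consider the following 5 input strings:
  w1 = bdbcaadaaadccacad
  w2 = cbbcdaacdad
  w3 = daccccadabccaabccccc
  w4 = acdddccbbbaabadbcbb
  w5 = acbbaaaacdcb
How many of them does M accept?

4

w1:
  start at p3
  read 'b': p3 → p0
  read 'd': p0 → p2
  read 'b': p2 → p4
  read 'c': p4 → p2
  read 'a': p2 → p1
  read 'a': p1 → p3
  read 'd': p3 → p2
  read 'a': p2 → p1
  read 'a': p1 → p3
  read 'a': p3 → p3
  read 'd': p3 → p2
  read 'c': p2 → p1
  read 'c': p1 → p4
  read 'a': p4 → p5
  read 'c': p5 → p1
  read 'a': p1 → p3
  read 'd': p3 → p2
  end p2, accepted
w2:
  start at p3
  read 'c': p3 → p3
  read 'b': p3 → p0
  read 'b': p0 → p0
  read 'c': p0 → p1
  read 'd': p1 → p1
  read 'a': p1 → p3
  read 'a': p3 → p3
  read 'c': p3 → p3
  read 'd': p3 → p2
  read 'a': p2 → p1
  read 'd': p1 → p1
  end p1, accepted
w3:
  start at p3
  read 'd': p3 → p2
  read 'a': p2 → p1
  read 'c': p1 → p4
  read 'c': p4 → p2
  read 'c': p2 → p1
  read 'c': p1 → p4
  read 'a': p4 → p5
  read 'd': p5 → p5
  read 'a': p5 → p2
  read 'b': p2 → p4
  read 'c': p4 → p2
  read 'c': p2 → p1
  read 'a': p1 → p3
  read 'a': p3 → p3
  read 'b': p3 → p0
  read 'c': p0 → p1
  read 'c': p1 → p4
  read 'c': p4 → p2
  read 'c': p2 → p1
  read 'c': p1 → p4
  end p4, rejected
w4:
  start at p3
  read 'a': p3 → p3
  read 'c': p3 → p3
  read 'd': p3 → p2
  read 'd': p2 → p4
  read 'd': p4 → p5
  read 'c': p5 → p1
  read 'c': p1 → p4
  read 'b': p4 → p2
  read 'b': p2 → p4
  read 'b': p4 → p2
  read 'a': p2 → p1
  read 'a': p1 → p3
  read 'b': p3 → p0
  read 'a': p0 → p0
  read 'd': p0 → p2
  read 'b': p2 → p4
  read 'c': p4 → p2
  read 'b': p2 → p4
  read 'b': p4 → p2
  end p2, accepted
w5:
  start at p3
  read 'a': p3 → p3
  read 'c': p3 → p3
  read 'b': p3 → p0
  read 'b': p0 → p0
  read 'a': p0 → p0
  read 'a': p0 → p0
  read 'a': p0 → p0
  read 'a': p0 → p0
  read 'c': p0 → p1
  read 'd': p1 → p1
  read 'c': p1 → p4
  read 'b': p4 → p2
  end p2, accepted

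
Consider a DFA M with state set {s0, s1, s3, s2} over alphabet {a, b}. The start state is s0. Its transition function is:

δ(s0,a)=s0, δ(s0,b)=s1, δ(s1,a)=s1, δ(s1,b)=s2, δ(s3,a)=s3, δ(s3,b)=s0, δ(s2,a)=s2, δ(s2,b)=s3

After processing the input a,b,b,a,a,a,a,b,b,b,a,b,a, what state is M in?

s2

s0 → s0 → s1 → s2 → s2 → s2 → s2 → s2 → s3 → s0 → s1 → s1 → s2 → s2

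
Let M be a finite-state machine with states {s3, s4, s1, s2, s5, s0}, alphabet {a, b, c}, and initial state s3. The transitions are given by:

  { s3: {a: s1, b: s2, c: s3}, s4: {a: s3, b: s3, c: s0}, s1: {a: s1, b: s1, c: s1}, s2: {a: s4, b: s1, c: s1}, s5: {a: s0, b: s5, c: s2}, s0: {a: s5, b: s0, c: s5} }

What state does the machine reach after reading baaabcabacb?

s1

Trace: s3 -b-> s2 -a-> s4 -a-> s3 -a-> s1 -b-> s1 -c-> s1 -a-> s1 -b-> s1 -a-> s1 -c-> s1 -b-> s1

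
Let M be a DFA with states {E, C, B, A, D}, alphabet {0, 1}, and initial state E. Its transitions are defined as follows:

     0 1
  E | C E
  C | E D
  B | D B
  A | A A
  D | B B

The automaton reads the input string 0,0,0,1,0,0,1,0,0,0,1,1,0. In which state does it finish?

D

E → C → E → C → D → B → D → B → D → B → D → B → B → D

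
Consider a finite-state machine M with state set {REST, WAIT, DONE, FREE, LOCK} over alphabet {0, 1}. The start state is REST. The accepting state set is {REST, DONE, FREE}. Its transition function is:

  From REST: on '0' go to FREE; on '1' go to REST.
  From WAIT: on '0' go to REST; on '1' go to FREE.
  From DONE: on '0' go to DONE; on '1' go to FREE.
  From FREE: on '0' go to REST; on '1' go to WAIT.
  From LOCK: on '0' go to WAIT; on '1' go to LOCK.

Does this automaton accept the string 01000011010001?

start at REST
read '0': REST → FREE
read '1': FREE → WAIT
read '0': WAIT → REST
read '0': REST → FREE
read '0': FREE → REST
read '0': REST → FREE
read '1': FREE → WAIT
read '1': WAIT → FREE
read '0': FREE → REST
read '1': REST → REST
read '0': REST → FREE
read '0': FREE → REST
read '0': REST → FREE
read '1': FREE → WAIT
End state WAIT is not accepting.

No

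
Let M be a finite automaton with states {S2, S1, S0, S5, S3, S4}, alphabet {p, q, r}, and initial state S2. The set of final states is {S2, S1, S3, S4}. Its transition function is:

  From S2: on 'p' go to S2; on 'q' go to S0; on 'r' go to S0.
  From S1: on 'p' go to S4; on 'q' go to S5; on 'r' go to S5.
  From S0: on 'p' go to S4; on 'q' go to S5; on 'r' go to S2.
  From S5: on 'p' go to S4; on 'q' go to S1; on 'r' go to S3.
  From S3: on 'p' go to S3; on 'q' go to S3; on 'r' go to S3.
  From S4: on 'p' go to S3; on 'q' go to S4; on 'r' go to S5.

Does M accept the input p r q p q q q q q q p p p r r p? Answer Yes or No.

S2 → S2 → S0 → S5 → S4 → S4 → S4 → S4 → S4 → S4 → S4 → S3 → S3 → S3 → S3 → S3 → S3
End state S3 is accepting.

Yes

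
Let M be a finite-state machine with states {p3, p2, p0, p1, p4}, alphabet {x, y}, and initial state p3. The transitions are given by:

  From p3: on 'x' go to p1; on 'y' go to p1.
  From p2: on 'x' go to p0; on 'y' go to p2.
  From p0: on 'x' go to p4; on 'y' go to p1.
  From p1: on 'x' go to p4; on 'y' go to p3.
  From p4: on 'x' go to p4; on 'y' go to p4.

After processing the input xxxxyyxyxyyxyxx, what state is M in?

start at p3
read 'x': p3 → p1
read 'x': p1 → p4
read 'x': p4 → p4
read 'x': p4 → p4
read 'y': p4 → p4
read 'y': p4 → p4
read 'x': p4 → p4
read 'y': p4 → p4
read 'x': p4 → p4
read 'y': p4 → p4
read 'y': p4 → p4
read 'x': p4 → p4
read 'y': p4 → p4
read 'x': p4 → p4
read 'x': p4 → p4

p4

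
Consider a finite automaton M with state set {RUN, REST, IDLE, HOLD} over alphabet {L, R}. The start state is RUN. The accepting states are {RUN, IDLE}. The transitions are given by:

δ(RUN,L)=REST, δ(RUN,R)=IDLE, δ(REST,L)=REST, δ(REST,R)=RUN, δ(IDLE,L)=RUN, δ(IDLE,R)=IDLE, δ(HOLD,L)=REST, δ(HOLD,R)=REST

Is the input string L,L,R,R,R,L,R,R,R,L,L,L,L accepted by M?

start at RUN
read 'L': RUN → REST
read 'L': REST → REST
read 'R': REST → RUN
read 'R': RUN → IDLE
read 'R': IDLE → IDLE
read 'L': IDLE → RUN
read 'R': RUN → IDLE
read 'R': IDLE → IDLE
read 'R': IDLE → IDLE
read 'L': IDLE → RUN
read 'L': RUN → REST
read 'L': REST → REST
read 'L': REST → REST
End state REST is not accepting.

No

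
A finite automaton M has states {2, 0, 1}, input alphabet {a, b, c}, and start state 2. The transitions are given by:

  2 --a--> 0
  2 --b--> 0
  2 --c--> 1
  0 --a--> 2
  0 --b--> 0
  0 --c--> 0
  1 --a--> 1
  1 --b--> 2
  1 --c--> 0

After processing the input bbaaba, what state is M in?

Trace: 2 -b-> 0 -b-> 0 -a-> 2 -a-> 0 -b-> 0 -a-> 2

2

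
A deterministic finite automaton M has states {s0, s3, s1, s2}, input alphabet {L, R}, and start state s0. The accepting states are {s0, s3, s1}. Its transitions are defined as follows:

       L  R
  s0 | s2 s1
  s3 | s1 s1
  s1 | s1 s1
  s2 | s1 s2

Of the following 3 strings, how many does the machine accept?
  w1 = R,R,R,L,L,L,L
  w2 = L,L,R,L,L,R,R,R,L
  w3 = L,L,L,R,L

w1:
  start at s0
  read 'R': s0 → s1
  read 'R': s1 → s1
  read 'R': s1 → s1
  read 'L': s1 → s1
  read 'L': s1 → s1
  read 'L': s1 → s1
  read 'L': s1 → s1
  end s1, accepted
w2:
  start at s0
  read 'L': s0 → s2
  read 'L': s2 → s1
  read 'R': s1 → s1
  read 'L': s1 → s1
  read 'L': s1 → s1
  read 'R': s1 → s1
  read 'R': s1 → s1
  read 'R': s1 → s1
  read 'L': s1 → s1
  end s1, accepted
w3:
  start at s0
  read 'L': s0 → s2
  read 'L': s2 → s1
  read 'L': s1 → s1
  read 'R': s1 → s1
  read 'L': s1 → s1
  end s1, accepted

3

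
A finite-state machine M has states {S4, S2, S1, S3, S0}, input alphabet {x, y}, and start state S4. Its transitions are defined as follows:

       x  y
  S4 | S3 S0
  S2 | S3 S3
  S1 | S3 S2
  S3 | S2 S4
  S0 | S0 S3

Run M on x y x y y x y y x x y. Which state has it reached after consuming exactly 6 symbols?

S4 → S3 → S4 → S3 → S4 → S0 → S0
After 6 symbols: S0.

S0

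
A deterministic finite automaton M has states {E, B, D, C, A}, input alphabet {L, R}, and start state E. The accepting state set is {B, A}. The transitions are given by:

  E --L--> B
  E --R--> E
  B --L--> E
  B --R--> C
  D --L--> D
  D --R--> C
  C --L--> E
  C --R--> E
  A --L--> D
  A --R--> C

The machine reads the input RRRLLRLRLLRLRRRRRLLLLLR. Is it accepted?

No

Trace: E -R-> E -R-> E -R-> E -L-> B -L-> E -R-> E -L-> B -R-> C -L-> E -L-> B -R-> C -L-> E -R-> E -R-> E -R-> E -R-> E -R-> E -L-> B -L-> E -L-> B -L-> E -L-> B -R-> C
End state C is not accepting.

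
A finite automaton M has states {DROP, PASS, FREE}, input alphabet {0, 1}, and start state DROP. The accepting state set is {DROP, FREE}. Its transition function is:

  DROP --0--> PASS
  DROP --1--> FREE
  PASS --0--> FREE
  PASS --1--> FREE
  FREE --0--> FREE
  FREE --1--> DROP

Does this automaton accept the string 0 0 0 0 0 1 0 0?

Yes

DROP → PASS → FREE → FREE → FREE → FREE → DROP → PASS → FREE
End state FREE is accepting.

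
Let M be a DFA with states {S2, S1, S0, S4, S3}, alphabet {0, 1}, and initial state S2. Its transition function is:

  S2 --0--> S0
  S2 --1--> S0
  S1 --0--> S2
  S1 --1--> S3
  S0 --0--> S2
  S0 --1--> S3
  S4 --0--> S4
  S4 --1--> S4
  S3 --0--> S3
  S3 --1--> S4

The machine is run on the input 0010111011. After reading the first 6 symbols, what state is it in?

start at S2
read '0': S2 → S0
read '0': S0 → S2
read '1': S2 → S0
read '0': S0 → S2
read '1': S2 → S0
read '1': S0 → S3
After 6 symbols: S3.

S3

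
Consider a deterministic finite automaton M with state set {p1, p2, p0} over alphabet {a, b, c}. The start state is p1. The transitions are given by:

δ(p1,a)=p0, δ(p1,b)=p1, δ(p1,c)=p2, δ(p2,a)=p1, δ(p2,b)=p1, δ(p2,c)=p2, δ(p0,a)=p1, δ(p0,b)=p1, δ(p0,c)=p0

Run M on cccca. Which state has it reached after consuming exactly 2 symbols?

Trace: p1 -c-> p2 -c-> p2
After 2 symbols: p2.

p2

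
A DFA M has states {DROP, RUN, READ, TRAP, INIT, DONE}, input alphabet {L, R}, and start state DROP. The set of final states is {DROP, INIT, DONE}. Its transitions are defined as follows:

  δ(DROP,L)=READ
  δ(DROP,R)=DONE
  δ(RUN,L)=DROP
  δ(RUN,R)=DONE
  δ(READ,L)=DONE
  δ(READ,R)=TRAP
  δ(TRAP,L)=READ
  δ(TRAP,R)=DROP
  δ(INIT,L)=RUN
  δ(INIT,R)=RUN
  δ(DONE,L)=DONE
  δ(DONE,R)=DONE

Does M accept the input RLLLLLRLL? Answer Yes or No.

start at DROP
read 'R': DROP → DONE
read 'L': DONE → DONE
read 'L': DONE → DONE
read 'L': DONE → DONE
read 'L': DONE → DONE
read 'L': DONE → DONE
read 'R': DONE → DONE
read 'L': DONE → DONE
read 'L': DONE → DONE
End state DONE is accepting.

Yes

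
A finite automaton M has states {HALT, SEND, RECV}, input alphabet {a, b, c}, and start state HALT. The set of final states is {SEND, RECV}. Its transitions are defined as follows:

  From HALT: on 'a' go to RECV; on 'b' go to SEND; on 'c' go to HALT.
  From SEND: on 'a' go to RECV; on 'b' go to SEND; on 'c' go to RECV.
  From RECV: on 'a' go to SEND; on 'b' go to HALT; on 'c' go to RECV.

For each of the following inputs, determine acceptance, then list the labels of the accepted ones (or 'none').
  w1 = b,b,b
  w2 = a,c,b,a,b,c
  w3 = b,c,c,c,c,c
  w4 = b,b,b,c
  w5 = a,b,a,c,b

w1, w3, w4

w1: Trace: HALT -b-> SEND -b-> SEND -b-> SEND  → end SEND, accepted
w2: Trace: HALT -a-> RECV -c-> RECV -b-> HALT -a-> RECV -b-> HALT -c-> HALT  → end HALT, rejected
w3: Trace: HALT -b-> SEND -c-> RECV -c-> RECV -c-> RECV -c-> RECV -c-> RECV  → end RECV, accepted
w4: Trace: HALT -b-> SEND -b-> SEND -b-> SEND -c-> RECV  → end RECV, accepted
w5: Trace: HALT -a-> RECV -b-> HALT -a-> RECV -c-> RECV -b-> HALT  → end HALT, rejected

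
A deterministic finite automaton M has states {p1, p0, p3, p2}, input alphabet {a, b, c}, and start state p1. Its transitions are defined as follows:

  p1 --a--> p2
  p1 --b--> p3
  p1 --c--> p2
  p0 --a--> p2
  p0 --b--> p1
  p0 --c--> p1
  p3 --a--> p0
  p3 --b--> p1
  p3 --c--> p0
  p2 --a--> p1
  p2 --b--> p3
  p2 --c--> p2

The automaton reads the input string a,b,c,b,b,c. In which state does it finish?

Trace: p1 -a-> p2 -b-> p3 -c-> p0 -b-> p1 -b-> p3 -c-> p0

p0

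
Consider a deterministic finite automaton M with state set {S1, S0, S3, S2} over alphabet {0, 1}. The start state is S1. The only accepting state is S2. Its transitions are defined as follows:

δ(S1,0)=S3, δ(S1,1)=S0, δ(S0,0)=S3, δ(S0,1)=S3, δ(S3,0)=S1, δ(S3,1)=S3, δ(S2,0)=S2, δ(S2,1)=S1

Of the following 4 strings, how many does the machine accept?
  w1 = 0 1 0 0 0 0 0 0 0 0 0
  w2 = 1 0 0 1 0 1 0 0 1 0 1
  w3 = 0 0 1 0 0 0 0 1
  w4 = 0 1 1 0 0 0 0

w1: S1 → S3 → S3 → S1 → S3 → S1 → S3 → S1 → S3 → S1 → S3 → S1  → end S1, rejected
w2: S1 → S0 → S3 → S1 → S0 → S3 → S3 → S1 → S3 → S3 → S1 → S0  → end S0, rejected
w3: S1 → S3 → S1 → S0 → S3 → S1 → S3 → S1 → S0  → end S0, rejected
w4: S1 → S3 → S3 → S3 → S1 → S3 → S1 → S3  → end S3, rejected

0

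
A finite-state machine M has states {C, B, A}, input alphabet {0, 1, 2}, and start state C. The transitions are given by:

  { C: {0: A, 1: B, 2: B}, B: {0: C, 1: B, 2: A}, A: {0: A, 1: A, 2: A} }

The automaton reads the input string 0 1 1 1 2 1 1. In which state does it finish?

C → A → A → A → A → A → A → A

A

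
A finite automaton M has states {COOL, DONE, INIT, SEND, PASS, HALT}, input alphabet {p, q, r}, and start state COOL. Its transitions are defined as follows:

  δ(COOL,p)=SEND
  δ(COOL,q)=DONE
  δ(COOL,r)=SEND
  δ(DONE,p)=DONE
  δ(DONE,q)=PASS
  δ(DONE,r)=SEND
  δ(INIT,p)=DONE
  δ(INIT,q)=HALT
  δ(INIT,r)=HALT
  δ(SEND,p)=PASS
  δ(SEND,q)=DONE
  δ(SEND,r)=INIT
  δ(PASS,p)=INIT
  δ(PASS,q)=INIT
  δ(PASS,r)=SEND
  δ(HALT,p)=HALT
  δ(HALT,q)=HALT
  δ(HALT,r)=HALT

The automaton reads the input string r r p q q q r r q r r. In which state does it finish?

start at COOL
read 'r': COOL → SEND
read 'r': SEND → INIT
read 'p': INIT → DONE
read 'q': DONE → PASS
read 'q': PASS → INIT
read 'q': INIT → HALT
read 'r': HALT → HALT
read 'r': HALT → HALT
read 'q': HALT → HALT
read 'r': HALT → HALT
read 'r': HALT → HALT

HALT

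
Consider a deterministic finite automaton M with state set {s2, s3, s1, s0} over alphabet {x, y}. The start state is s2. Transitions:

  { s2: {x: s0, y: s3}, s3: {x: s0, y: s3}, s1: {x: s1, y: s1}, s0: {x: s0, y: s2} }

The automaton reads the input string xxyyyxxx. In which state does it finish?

s2 → s0 → s0 → s2 → s3 → s3 → s0 → s0 → s0

s0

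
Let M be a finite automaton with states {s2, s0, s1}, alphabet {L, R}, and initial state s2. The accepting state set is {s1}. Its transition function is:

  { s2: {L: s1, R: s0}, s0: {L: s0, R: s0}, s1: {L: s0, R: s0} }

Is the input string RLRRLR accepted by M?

start at s2
read 'R': s2 → s0
read 'L': s0 → s0
read 'R': s0 → s0
read 'R': s0 → s0
read 'L': s0 → s0
read 'R': s0 → s0
End state s0 is not accepting.

No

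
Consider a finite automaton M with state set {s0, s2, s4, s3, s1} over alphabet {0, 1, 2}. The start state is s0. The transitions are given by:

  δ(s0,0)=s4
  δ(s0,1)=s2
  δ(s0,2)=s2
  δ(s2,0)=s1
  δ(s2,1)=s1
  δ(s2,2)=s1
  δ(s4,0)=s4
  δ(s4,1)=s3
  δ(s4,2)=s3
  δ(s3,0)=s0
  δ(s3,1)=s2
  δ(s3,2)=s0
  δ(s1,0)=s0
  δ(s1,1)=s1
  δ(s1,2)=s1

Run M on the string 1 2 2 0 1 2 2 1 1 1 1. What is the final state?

s1

start at s0
read '1': s0 → s2
read '2': s2 → s1
read '2': s1 → s1
read '0': s1 → s0
read '1': s0 → s2
read '2': s2 → s1
read '2': s1 → s1
read '1': s1 → s1
read '1': s1 → s1
read '1': s1 → s1
read '1': s1 → s1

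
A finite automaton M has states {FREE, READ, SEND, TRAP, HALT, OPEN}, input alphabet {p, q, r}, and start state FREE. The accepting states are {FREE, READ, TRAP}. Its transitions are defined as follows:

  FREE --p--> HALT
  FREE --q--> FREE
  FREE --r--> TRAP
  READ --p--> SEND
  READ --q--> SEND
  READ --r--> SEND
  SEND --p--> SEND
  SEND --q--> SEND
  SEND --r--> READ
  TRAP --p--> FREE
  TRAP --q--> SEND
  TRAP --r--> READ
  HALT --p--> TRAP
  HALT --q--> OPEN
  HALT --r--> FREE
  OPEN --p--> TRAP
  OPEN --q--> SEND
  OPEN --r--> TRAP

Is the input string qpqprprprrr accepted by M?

start at FREE
read 'q': FREE → FREE
read 'p': FREE → HALT
read 'q': HALT → OPEN
read 'p': OPEN → TRAP
read 'r': TRAP → READ
read 'p': READ → SEND
read 'r': SEND → READ
read 'p': READ → SEND
read 'r': SEND → READ
read 'r': READ → SEND
read 'r': SEND → READ
End state READ is accepting.

Yes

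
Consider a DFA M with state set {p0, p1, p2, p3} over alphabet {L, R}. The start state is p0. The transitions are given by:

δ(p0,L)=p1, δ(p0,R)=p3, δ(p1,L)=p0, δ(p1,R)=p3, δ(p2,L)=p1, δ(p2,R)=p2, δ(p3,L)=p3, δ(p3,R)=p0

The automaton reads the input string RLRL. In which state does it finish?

Trace: p0 -R-> p3 -L-> p3 -R-> p0 -L-> p1

p1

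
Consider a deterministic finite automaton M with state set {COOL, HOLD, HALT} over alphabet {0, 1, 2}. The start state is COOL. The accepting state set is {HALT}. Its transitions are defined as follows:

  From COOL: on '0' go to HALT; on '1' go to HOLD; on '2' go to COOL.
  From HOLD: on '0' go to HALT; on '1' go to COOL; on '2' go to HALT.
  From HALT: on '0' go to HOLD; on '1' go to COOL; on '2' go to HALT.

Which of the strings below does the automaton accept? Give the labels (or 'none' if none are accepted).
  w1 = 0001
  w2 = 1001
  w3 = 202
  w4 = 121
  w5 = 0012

w3

w1: COOL → HALT → HOLD → HALT → COOL  → end COOL, rejected
w2: COOL → HOLD → HALT → HOLD → COOL  → end COOL, rejected
w3: COOL → COOL → HALT → HALT  → end HALT, accepted
w4: COOL → HOLD → HALT → COOL  → end COOL, rejected
w5: COOL → HALT → HOLD → COOL → COOL  → end COOL, rejected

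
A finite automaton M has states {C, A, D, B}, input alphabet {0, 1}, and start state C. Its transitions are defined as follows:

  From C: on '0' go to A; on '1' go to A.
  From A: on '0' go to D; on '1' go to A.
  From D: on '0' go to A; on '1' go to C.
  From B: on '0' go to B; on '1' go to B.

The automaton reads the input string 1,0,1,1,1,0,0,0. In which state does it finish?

C → A → D → C → A → A → D → A → D

D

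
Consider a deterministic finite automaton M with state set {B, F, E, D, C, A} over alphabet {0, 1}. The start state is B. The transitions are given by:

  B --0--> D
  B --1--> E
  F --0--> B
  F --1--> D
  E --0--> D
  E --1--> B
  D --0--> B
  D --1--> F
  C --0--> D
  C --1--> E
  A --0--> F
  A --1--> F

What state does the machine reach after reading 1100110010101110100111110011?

D

B → E → B → D → B → E → B → D → B → E → D → F → B → E → B → E → D → F → B → D → F → D → F → D → F → B → D → F → D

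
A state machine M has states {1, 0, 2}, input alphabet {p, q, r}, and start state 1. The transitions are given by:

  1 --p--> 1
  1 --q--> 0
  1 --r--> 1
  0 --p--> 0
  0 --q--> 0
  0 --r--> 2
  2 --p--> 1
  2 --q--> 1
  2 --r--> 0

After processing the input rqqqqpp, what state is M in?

Trace: 1 -r-> 1 -q-> 0 -q-> 0 -q-> 0 -q-> 0 -p-> 0 -p-> 0

0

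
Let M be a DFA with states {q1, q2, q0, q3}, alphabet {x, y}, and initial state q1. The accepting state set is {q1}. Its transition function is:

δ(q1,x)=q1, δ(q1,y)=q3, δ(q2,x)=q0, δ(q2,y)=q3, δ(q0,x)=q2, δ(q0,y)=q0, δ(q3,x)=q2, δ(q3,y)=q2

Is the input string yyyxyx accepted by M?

Trace: q1 -y-> q3 -y-> q2 -y-> q3 -x-> q2 -y-> q3 -x-> q2
End state q2 is not accepting.

No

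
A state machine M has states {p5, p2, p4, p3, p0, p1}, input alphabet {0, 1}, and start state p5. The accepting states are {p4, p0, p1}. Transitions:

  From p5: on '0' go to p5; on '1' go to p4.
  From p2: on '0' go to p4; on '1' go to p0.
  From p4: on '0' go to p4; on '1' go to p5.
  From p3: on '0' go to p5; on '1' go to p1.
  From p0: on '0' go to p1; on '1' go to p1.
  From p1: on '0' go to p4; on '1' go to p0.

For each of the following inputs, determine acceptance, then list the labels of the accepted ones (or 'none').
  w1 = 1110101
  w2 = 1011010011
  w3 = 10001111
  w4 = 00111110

w1: p5 → p4 → p5 → p4 → p4 → p5 → p5 → p4  → end p4, accepted
w2: p5 → p4 → p4 → p5 → p4 → p4 → p5 → p5 → p5 → p4 → p5  → end p5, rejected
w3: p5 → p4 → p4 → p4 → p4 → p5 → p4 → p5 → p4  → end p4, accepted
w4: p5 → p5 → p5 → p4 → p5 → p4 → p5 → p4 → p4  → end p4, accepted

w1, w3, w4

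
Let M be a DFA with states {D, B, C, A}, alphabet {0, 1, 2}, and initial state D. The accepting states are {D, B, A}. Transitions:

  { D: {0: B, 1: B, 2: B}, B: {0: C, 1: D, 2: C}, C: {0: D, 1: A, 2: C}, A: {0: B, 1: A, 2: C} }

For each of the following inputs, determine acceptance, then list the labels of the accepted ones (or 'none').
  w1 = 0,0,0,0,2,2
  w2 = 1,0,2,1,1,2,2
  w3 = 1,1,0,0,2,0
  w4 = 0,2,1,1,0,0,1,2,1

w3, w4

w1: Trace: D -0-> B -0-> C -0-> D -0-> B -2-> C -2-> C  → end C, rejected
w2: Trace: D -1-> B -0-> C -2-> C -1-> A -1-> A -2-> C -2-> C  → end C, rejected
w3: Trace: D -1-> B -1-> D -0-> B -0-> C -2-> C -0-> D  → end D, accepted
w4: Trace: D -0-> B -2-> C -1-> A -1-> A -0-> B -0-> C -1-> A -2-> C -1-> A  → end A, accepted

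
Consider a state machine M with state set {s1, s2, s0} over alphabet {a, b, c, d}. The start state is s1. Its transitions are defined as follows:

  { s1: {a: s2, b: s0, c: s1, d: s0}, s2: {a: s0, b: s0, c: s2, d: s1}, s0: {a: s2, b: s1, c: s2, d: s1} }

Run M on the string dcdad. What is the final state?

s1

Trace: s1 -d-> s0 -c-> s2 -d-> s1 -a-> s2 -d-> s1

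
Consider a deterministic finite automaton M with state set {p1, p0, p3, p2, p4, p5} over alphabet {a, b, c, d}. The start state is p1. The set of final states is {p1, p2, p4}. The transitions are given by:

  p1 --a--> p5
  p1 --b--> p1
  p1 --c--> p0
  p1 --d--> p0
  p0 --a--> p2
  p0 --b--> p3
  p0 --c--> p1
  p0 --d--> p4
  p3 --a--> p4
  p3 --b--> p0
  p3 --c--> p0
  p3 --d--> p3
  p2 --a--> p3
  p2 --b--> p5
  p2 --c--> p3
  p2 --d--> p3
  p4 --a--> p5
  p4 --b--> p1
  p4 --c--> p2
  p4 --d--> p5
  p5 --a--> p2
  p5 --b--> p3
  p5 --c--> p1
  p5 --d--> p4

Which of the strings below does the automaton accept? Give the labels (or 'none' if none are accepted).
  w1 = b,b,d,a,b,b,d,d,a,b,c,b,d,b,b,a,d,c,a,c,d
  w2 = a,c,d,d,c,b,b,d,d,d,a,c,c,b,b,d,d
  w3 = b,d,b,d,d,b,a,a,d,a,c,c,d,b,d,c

w1: p1 → p1 → p1 → p0 → p2 → p5 → p3 → p3 → p3 → p4 → p1 → p0 → p3 → p3 → p0 → p3 → p4 → p5 → p1 → p5 → p1 → p0  → end p0, rejected
w2: p1 → p5 → p1 → p0 → p4 → p2 → p5 → p3 → p3 → p3 → p3 → p4 → p2 → p3 → p0 → p3 → p3 → p3  → end p3, rejected
w3: p1 → p1 → p0 → p3 → p3 → p3 → p0 → p2 → p3 → p3 → p4 → p2 → p3 → p3 → p0 → p4 → p2  → end p2, accepted

w3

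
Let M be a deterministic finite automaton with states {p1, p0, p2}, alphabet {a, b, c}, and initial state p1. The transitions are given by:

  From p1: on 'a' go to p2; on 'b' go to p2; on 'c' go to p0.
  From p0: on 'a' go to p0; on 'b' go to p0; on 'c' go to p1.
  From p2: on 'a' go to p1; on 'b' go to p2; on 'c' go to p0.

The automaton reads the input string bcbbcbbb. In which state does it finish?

start at p1
read 'b': p1 → p2
read 'c': p2 → p0
read 'b': p0 → p0
read 'b': p0 → p0
read 'c': p0 → p1
read 'b': p1 → p2
read 'b': p2 → p2
read 'b': p2 → p2

p2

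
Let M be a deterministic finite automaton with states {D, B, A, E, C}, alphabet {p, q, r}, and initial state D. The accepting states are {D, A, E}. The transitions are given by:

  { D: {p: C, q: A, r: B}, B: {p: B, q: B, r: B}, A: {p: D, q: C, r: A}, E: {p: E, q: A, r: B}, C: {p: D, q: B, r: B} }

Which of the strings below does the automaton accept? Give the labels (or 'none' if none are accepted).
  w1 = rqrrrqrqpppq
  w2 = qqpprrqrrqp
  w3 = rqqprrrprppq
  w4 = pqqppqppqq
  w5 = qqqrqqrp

w1:
  start at D
  read 'r': D → B
  read 'q': B → B
  read 'r': B → B
  read 'r': B → B
  read 'r': B → B
  read 'q': B → B
  read 'r': B → B
  read 'q': B → B
  read 'p': B → B
  read 'p': B → B
  read 'p': B → B
  read 'q': B → B
  end B, rejected
w2:
  start at D
  read 'q': D → A
  read 'q': A → C
  read 'p': C → D
  read 'p': D → C
  read 'r': C → B
  read 'r': B → B
  read 'q': B → B
  read 'r': B → B
  read 'r': B → B
  read 'q': B → B
  read 'p': B → B
  end B, rejected
w3:
  start at D
  read 'r': D → B
  read 'q': B → B
  read 'q': B → B
  read 'p': B → B
  read 'r': B → B
  read 'r': B → B
  read 'r': B → B
  read 'p': B → B
  read 'r': B → B
  read 'p': B → B
  read 'p': B → B
  read 'q': B → B
  end B, rejected
w4:
  start at D
  read 'p': D → C
  read 'q': C → B
  read 'q': B → B
  read 'p': B → B
  read 'p': B → B
  read 'q': B → B
  read 'p': B → B
  read 'p': B → B
  read 'q': B → B
  read 'q': B → B
  end B, rejected
w5:
  start at D
  read 'q': D → A
  read 'q': A → C
  read 'q': C → B
  read 'r': B → B
  read 'q': B → B
  read 'q': B → B
  read 'r': B → B
  read 'p': B → B
  end B, rejected

none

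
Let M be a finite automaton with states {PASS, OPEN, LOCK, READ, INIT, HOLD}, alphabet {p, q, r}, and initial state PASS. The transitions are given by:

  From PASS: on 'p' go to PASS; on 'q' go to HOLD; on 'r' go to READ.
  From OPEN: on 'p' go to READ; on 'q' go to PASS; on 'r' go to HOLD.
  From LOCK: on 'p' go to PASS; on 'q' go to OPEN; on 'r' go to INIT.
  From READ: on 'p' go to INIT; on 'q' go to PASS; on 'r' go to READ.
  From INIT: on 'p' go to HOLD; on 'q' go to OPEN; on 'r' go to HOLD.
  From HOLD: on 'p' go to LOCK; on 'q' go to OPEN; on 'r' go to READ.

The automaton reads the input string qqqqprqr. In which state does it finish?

start at PASS
read 'q': PASS → HOLD
read 'q': HOLD → OPEN
read 'q': OPEN → PASS
read 'q': PASS → HOLD
read 'p': HOLD → LOCK
read 'r': LOCK → INIT
read 'q': INIT → OPEN
read 'r': OPEN → HOLD

HOLD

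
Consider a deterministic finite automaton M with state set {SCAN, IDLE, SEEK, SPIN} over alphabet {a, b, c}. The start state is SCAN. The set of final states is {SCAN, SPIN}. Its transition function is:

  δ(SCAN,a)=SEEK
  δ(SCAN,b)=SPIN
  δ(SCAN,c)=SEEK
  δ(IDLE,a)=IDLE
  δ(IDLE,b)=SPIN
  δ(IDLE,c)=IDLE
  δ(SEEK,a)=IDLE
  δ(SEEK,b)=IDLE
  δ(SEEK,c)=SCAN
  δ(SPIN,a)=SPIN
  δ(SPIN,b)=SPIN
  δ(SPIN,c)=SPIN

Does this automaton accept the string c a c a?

No

Trace: SCAN -c-> SEEK -a-> IDLE -c-> IDLE -a-> IDLE
End state IDLE is not accepting.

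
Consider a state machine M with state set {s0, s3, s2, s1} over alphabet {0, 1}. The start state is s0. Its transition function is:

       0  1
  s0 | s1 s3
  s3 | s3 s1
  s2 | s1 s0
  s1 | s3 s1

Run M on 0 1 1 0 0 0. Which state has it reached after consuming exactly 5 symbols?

s3

s0 → s1 → s1 → s1 → s3 → s3
After 5 symbols: s3.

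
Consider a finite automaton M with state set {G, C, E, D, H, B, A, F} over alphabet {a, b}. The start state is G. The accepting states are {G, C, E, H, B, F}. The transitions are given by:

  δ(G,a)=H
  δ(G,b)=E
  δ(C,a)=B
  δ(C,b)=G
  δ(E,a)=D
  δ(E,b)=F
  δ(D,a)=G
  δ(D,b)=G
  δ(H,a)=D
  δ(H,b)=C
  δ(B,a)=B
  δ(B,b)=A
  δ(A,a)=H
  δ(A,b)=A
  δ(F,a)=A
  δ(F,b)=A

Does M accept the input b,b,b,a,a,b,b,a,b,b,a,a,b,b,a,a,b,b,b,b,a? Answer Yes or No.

start at G
read 'b': G → E
read 'b': E → F
read 'b': F → A
read 'a': A → H
read 'a': H → D
read 'b': D → G
read 'b': G → E
read 'a': E → D
read 'b': D → G
read 'b': G → E
read 'a': E → D
read 'a': D → G
read 'b': G → E
read 'b': E → F
read 'a': F → A
read 'a': A → H
read 'b': H → C
read 'b': C → G
read 'b': G → E
read 'b': E → F
read 'a': F → A
End state A is not accepting.

No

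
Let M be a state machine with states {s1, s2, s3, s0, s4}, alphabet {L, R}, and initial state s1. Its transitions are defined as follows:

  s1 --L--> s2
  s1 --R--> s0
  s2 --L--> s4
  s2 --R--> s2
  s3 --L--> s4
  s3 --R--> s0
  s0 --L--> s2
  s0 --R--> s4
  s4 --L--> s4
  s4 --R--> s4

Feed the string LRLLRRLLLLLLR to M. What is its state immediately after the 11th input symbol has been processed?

s4

start at s1
read 'L': s1 → s2
read 'R': s2 → s2
read 'L': s2 → s4
read 'L': s4 → s4
read 'R': s4 → s4
read 'R': s4 → s4
read 'L': s4 → s4
read 'L': s4 → s4
read 'L': s4 → s4
read 'L': s4 → s4
read 'L': s4 → s4
After 11 symbols: s4.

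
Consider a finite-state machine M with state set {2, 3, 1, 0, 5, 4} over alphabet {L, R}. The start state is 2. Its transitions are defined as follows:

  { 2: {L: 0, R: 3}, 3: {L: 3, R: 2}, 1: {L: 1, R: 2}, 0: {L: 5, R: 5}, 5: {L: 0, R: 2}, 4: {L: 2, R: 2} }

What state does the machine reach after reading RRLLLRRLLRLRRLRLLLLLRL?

0

start at 2
read 'R': 2 → 3
read 'R': 3 → 2
read 'L': 2 → 0
read 'L': 0 → 5
read 'L': 5 → 0
read 'R': 0 → 5
read 'R': 5 → 2
read 'L': 2 → 0
read 'L': 0 → 5
read 'R': 5 → 2
read 'L': 2 → 0
read 'R': 0 → 5
read 'R': 5 → 2
read 'L': 2 → 0
read 'R': 0 → 5
read 'L': 5 → 0
read 'L': 0 → 5
read 'L': 5 → 0
read 'L': 0 → 5
read 'L': 5 → 0
read 'R': 0 → 5
read 'L': 5 → 0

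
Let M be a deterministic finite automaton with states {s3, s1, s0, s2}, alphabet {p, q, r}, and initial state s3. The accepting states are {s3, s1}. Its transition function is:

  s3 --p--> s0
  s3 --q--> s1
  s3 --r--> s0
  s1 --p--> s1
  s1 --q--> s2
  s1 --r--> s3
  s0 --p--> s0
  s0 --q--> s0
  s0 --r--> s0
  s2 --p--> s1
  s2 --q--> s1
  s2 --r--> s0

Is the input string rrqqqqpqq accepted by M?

No

Trace: s3 -r-> s0 -r-> s0 -q-> s0 -q-> s0 -q-> s0 -q-> s0 -p-> s0 -q-> s0 -q-> s0
End state s0 is not accepting.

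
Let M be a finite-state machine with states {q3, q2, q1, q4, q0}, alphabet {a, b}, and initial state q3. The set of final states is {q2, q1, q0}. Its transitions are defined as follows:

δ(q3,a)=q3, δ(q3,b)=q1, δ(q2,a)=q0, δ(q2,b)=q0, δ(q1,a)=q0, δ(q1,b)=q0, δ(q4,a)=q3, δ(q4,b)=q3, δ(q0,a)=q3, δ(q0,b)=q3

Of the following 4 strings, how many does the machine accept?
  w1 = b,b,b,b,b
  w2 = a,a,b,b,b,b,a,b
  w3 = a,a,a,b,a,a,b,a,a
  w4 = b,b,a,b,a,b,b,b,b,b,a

2

w1: q3 → q1 → q0 → q3 → q1 → q0  → end q0, accepted
w2: q3 → q3 → q3 → q1 → q0 → q3 → q1 → q0 → q3  → end q3, rejected
w3: q3 → q3 → q3 → q3 → q1 → q0 → q3 → q1 → q0 → q3  → end q3, rejected
w4: q3 → q1 → q0 → q3 → q1 → q0 → q3 → q1 → q0 → q3 → q1 → q0  → end q0, accepted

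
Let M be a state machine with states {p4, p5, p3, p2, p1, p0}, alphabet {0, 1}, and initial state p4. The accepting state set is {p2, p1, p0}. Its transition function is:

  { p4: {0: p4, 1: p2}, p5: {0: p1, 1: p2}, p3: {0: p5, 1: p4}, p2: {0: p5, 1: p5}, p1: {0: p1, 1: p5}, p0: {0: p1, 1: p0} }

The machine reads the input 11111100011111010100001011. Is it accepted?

Yes

Trace: p4 -1-> p2 -1-> p5 -1-> p2 -1-> p5 -1-> p2 -1-> p5 -0-> p1 -0-> p1 -0-> p1 -1-> p5 -1-> p2 -1-> p5 -1-> p2 -1-> p5 -0-> p1 -1-> p5 -0-> p1 -1-> p5 -0-> p1 -0-> p1 -0-> p1 -0-> p1 -1-> p5 -0-> p1 -1-> p5 -1-> p2
End state p2 is accepting.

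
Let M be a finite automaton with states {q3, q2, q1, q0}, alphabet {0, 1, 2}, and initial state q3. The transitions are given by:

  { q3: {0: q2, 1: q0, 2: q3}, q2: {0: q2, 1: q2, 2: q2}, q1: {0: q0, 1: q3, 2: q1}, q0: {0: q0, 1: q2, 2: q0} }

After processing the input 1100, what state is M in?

q2

start at q3
read '1': q3 → q0
read '1': q0 → q2
read '0': q2 → q2
read '0': q2 → q2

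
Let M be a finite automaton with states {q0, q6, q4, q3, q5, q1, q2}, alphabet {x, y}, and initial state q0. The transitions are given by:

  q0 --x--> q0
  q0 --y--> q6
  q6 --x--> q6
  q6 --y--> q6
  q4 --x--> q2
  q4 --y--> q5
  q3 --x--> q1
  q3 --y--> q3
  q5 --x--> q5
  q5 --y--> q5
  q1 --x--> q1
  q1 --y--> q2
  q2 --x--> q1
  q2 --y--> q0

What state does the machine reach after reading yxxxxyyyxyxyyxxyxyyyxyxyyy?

start at q0
read 'y': q0 → q6
read 'x': q6 → q6
read 'x': q6 → q6
read 'x': q6 → q6
read 'x': q6 → q6
read 'y': q6 → q6
read 'y': q6 → q6
read 'y': q6 → q6
read 'x': q6 → q6
read 'y': q6 → q6
read 'x': q6 → q6
read 'y': q6 → q6
read 'y': q6 → q6
read 'x': q6 → q6
read 'x': q6 → q6
read 'y': q6 → q6
read 'x': q6 → q6
read 'y': q6 → q6
read 'y': q6 → q6
read 'y': q6 → q6
read 'x': q6 → q6
read 'y': q6 → q6
read 'x': q6 → q6
read 'y': q6 → q6
read 'y': q6 → q6
read 'y': q6 → q6

q6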